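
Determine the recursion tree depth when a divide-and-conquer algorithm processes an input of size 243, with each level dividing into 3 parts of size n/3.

For divide and conquer with division factor 3:

Problem sizes at each level:
Level 0: 243
Level 1: 81
Level 2: 27
Level 3: 9
Level 4: 3
Level 5: 1

The root is level 0 and the size-1 base case is level 5 (the tree spans levels 0 through 5, i.e. 6 levels counting the root), so the depth is the number of divisions: log_3(243) = 5

The recursion tree depth is log_3(243) = 5. At each level, the problem size is divided by 3, so it takes 5 divisions to reduce to a base case of size 1. The algorithm makes 3 recursive calls at each level.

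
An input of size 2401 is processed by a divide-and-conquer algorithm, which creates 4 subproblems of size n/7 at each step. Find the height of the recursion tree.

For divide and conquer with division factor 7:

Problem sizes at each level:
Level 0: 2401
Level 1: 343
Level 2: 49
Level 3: 7
Level 4: 1

The root is level 0 and the size-1 base case is level 4 (the tree spans levels 0 through 4, i.e. 5 levels counting the root), so the depth is the number of divisions: log_7(2401) = 4

The recursion tree depth is log_7(2401) = 4. At each level, the problem size is divided by 7, so it takes 4 divisions to reduce to a base case of size 1. The algorithm makes 4 recursive calls at each level.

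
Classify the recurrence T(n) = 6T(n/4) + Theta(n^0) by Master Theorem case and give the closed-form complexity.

Master Theorem for T(n) = 6T(n/4) + O(n^0):

a = 6, b = 4, c = 0
log_b(a) = log_4(6) = 1.2925

Case 1: c = 0 < log_4(6) = 1.2925
T(n) = O(n^(log_4 6))

For T(n) = 6T(n/4) + O(n^0): log_4(6) = 1.2925. This is Case 1 of the Master Theorem (c < log_b(a), work dominated by leaves), giving O(n^(log_4 6)).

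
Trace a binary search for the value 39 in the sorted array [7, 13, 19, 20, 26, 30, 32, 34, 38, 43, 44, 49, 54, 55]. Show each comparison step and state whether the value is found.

Binary search for 39 in [7, 13, 19, 20, 26, 30, 32, 34, 38, 43, 44, 49, 54, 55]:

lo=0, hi=13, mid=6, arr[mid]=32 -> 32 < 39, search right half
lo=7, hi=13, mid=10, arr[mid]=44 -> 44 > 39, search left half
lo=7, hi=9, mid=8, arr[mid]=38 -> 38 < 39, search right half
lo=9, hi=9, mid=9, arr[mid]=43 -> 43 > 39, search left half
lo=9 > hi=8, target 39 not found

Binary search determines that 39 is not in the array after 4 comparisons. The search space was exhausted without finding the target.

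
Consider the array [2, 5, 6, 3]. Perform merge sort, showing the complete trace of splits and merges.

Merge sort trace:

Split: [2, 5, 6, 3] -> [2, 5] and [6, 3]
  Split: [2, 5] -> [2] and [5]
  Merge: [2] + [5] -> [2, 5]
  Split: [6, 3] -> [6] and [3]
  Merge: [6] + [3] -> [3, 6]
Merge: [2, 5] + [3, 6] -> [2, 3, 5, 6]

Final sorted array: [2, 3, 5, 6]

The merge sort proceeds by recursively splitting the array and merging sorted halves.
After all merges, the sorted array is [2, 3, 5, 6].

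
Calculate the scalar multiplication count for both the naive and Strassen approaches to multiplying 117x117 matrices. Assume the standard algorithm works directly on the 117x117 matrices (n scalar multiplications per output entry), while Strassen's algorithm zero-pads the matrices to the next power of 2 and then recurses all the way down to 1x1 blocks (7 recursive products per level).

Matrix multiplication for 117x117 matrices:

Strassen's algorithm requires power-of-2 dimensions. Pad 117x117 to 128x128 (next power of 2).

Standard algorithm: 117^3 = 1601613 multiplications
Strassen's algorithm: 7^(log2(128)) = 7^7 = 823543 multiplications
Savings: 1601613 - 823543 = 778070 multiplications

Standard: 1601613 multiplications (117^3). Strassen: 823543 multiplications (7^7, after padding to 128x128). Strassen reduces 8 recursive multiplications to 7 at each level.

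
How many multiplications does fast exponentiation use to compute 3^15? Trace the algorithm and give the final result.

Computing 3^15 by squaring (build up from 3^1; each line after the first costs one multiplication):

3^1 = 3
3^2 = (3^1)^2 = 3^2 = 9
3^3 = 3 * 3^2 = 3 * 9 = 27
3^6 = (3^3)^2 = 27^2 = 729
3^7 = 3 * 3^6 = 3 * 729 = 2187
3^14 = (3^7)^2 = 2187^2 = 4782969
3^15 = 3 * 3^14 = 3 * 4782969 = 14348907

Result: 14348907
Multiplications needed: 6 (6 lines after 3^1)

3^15 = 14348907. Using exponentiation by squaring, this requires 6 multiplications. The key idea: if the exponent is even, square the half-power; if odd, multiply by the base once.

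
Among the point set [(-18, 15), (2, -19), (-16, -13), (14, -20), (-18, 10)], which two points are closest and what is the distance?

Computing all pairwise distances among 5 points:

d((-18, 15), (2, -19)) = 39.4462
d((-18, 15), (-16, -13)) = 28.0713
d((-18, 15), (14, -20)) = 47.4236
d((-18, 15), (-18, 10)) = 5.0 <-- minimum
d((2, -19), (-16, -13)) = 18.9737
d((2, -19), (14, -20)) = 12.0416
d((2, -19), (-18, 10)) = 35.2278
d((-16, -13), (14, -20)) = 30.8058
d((-16, -13), (-18, 10)) = 23.0868
d((14, -20), (-18, 10)) = 43.8634

Closest pair: (-18, 15) and (-18, 10) with distance 5.0

The closest pair is (-18, 15) and (-18, 10) with Euclidean distance 5.0. For 5 points, brute-force pairwise comparison is shown above. For large n, the divide-and-conquer algorithm (sort by x, recurse on halves, check the dividing strip) achieves O(n log n).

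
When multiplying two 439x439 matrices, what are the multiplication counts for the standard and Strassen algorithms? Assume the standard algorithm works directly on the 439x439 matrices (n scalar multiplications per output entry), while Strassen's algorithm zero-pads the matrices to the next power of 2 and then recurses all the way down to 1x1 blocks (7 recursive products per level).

Matrix multiplication for 439x439 matrices:

Strassen's algorithm requires power-of-2 dimensions. Pad 439x439 to 512x512 (next power of 2).

Standard algorithm: 439^3 = 84604519 multiplications
Strassen's algorithm: 7^(log2(512)) = 7^9 = 40353607 multiplications
Savings: 84604519 - 40353607 = 44250912 multiplications

Standard: 84604519 multiplications (439^3). Strassen: 40353607 multiplications (7^9, after padding to 512x512). Strassen reduces 8 recursive multiplications to 7 at each level.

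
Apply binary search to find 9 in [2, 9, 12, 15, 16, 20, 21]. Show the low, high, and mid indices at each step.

Binary search for 9 in [2, 9, 12, 15, 16, 20, 21]:

lo=0, hi=6, mid=3, arr[mid]=15 -> 15 > 9, search left half
lo=0, hi=2, mid=1, arr[mid]=9 -> Found target at index 1!

Binary search finds 9 at index 1 after 2 comparisons. The search repeatedly halves the search space by comparing with the middle element.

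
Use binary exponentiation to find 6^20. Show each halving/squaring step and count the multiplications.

Computing 6^20 by squaring (build up from 6^1; each line after the first costs one multiplication):

6^1 = 6
6^2 = (6^1)^2 = 6^2 = 36
6^4 = (6^2)^2 = 36^2 = 1296
6^5 = 6 * 6^4 = 6 * 1296 = 7776
6^10 = (6^5)^2 = 7776^2 = 60466176
6^20 = (6^10)^2 = 60466176^2 = 3656158440062976

Result: 3656158440062976
Multiplications needed: 5 (5 lines after 6^1)

6^20 = 3656158440062976. Using exponentiation by squaring, this requires 5 multiplications. The key idea: if the exponent is even, square the half-power; if odd, multiply by the base once.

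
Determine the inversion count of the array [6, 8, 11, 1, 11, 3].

Finding inversions in [6, 8, 11, 1, 11, 3]:

(0, 3): arr[0]=6 > arr[3]=1
(0, 5): arr[0]=6 > arr[5]=3
(1, 3): arr[1]=8 > arr[3]=1
(1, 5): arr[1]=8 > arr[5]=3
(2, 3): arr[2]=11 > arr[3]=1
(2, 5): arr[2]=11 > arr[5]=3
(4, 5): arr[4]=11 > arr[5]=3

Total inversions: 7

The array has 7 inversion(s): (0,3), (0,5), (1,3), (1,5), (2,3), (2,5), (4,5). Each pair (i,j) satisfies i < j and arr[i] > arr[j].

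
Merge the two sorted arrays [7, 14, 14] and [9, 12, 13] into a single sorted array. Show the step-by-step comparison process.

Merging process:

Compare 7 vs 9: take 7 from left. Merged: [7]
Compare 14 vs 9: take 9 from right. Merged: [7, 9]
Compare 14 vs 12: take 12 from right. Merged: [7, 9, 12]
Compare 14 vs 13: take 13 from right. Merged: [7, 9, 12, 13]
Append remaining from left: [14, 14]. Merged: [7, 9, 12, 13, 14, 14]

Final merged array: [7, 9, 12, 13, 14, 14]
Total comparisons: 4

The merged array is [7, 9, 12, 13, 14, 14], requiring 4 comparisons. The merge step runs in O(n) time where n is the total number of elements.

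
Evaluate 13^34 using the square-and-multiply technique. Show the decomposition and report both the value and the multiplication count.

Computing 13^34 by squaring (build up from 13^1; each line after the first costs one multiplication):

13^1 = 13
13^2 = (13^1)^2 = 13^2 = 169
13^4 = (13^2)^2 = 169^2 = 28561
13^8 = (13^4)^2 = 28561^2 = 815730721
13^16 = (13^8)^2 = 815730721^2 = 665416609183179841
13^17 = 13 * 13^16 = 13 * 665416609183179841 = 8650415919381337933
13^34 = (13^17)^2 = 8650415919381337933^2 = 74829695578286078013428929473144712489

Result: 74829695578286078013428929473144712489
Multiplications needed: 6 (6 lines after 13^1)

13^34 = 74829695578286078013428929473144712489. Using exponentiation by squaring, this requires 6 multiplications. The key idea: if the exponent is even, square the half-power; if odd, multiply by the base once.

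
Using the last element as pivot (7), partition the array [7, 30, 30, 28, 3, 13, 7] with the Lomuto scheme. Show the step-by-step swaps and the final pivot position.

Lomuto partition with pivot = 7:

Initial array: [7, 30, 30, 28, 3, 13, 7]

arr[0]=7 <= 7: swap with position 0, array becomes [7, 30, 30, 28, 3, 13, 7]
arr[1]=30 > 7: no swap
arr[2]=30 > 7: no swap
arr[3]=28 > 7: no swap
arr[4]=3 <= 7: swap with position 1, array becomes [7, 3, 30, 28, 30, 13, 7]
arr[5]=13 > 7: no swap

Place pivot at position 2: [7, 3, 7, 28, 30, 13, 30]
Pivot position: 2

After partitioning with pivot 7, the array becomes [7, 3, 7, 28, 30, 13, 30]. The pivot is placed at index 2. All elements to the left of the pivot are <= 7, and all elements to the right are > 7.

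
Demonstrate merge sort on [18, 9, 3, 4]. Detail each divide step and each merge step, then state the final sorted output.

Merge sort trace:

Split: [18, 9, 3, 4] -> [18, 9] and [3, 4]
  Split: [18, 9] -> [18] and [9]
  Merge: [18] + [9] -> [9, 18]
  Split: [3, 4] -> [3] and [4]
  Merge: [3] + [4] -> [3, 4]
Merge: [9, 18] + [3, 4] -> [3, 4, 9, 18]

Final sorted array: [3, 4, 9, 18]

The merge sort proceeds by recursively splitting the array and merging sorted halves.
After all merges, the sorted array is [3, 4, 9, 18].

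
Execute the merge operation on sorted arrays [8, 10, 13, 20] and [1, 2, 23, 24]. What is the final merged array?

Merging process:

Compare 8 vs 1: take 1 from right. Merged: [1]
Compare 8 vs 2: take 2 from right. Merged: [1, 2]
Compare 8 vs 23: take 8 from left. Merged: [1, 2, 8]
Compare 10 vs 23: take 10 from left. Merged: [1, 2, 8, 10]
Compare 13 vs 23: take 13 from left. Merged: [1, 2, 8, 10, 13]
Compare 20 vs 23: take 20 from left. Merged: [1, 2, 8, 10, 13, 20]
Append remaining from right: [23, 24]. Merged: [1, 2, 8, 10, 13, 20, 23, 24]

Final merged array: [1, 2, 8, 10, 13, 20, 23, 24]
Total comparisons: 6

The merged array is [1, 2, 8, 10, 13, 20, 23, 24], requiring 6 comparisons. The merge step runs in O(n) time where n is the total number of elements.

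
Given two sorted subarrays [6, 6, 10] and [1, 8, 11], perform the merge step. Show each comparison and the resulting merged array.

Merging process:

Compare 6 vs 1: take 1 from right. Merged: [1]
Compare 6 vs 8: take 6 from left. Merged: [1, 6]
Compare 6 vs 8: take 6 from left. Merged: [1, 6, 6]
Compare 10 vs 8: take 8 from right. Merged: [1, 6, 6, 8]
Compare 10 vs 11: take 10 from left. Merged: [1, 6, 6, 8, 10]
Append remaining from right: [11]. Merged: [1, 6, 6, 8, 10, 11]

Final merged array: [1, 6, 6, 8, 10, 11]
Total comparisons: 5

The merged array is [1, 6, 6, 8, 10, 11], requiring 5 comparisons. The merge step runs in O(n) time where n is the total number of elements.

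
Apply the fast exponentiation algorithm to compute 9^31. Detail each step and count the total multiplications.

Computing 9^31 by squaring (build up from 9^1; each line after the first costs one multiplication):

9^1 = 9
9^2 = (9^1)^2 = 9^2 = 81
9^3 = 9 * 9^2 = 9 * 81 = 729
9^6 = (9^3)^2 = 729^2 = 531441
9^7 = 9 * 9^6 = 9 * 531441 = 4782969
9^14 = (9^7)^2 = 4782969^2 = 22876792454961
9^15 = 9 * 9^14 = 9 * 22876792454961 = 205891132094649
9^30 = (9^15)^2 = 205891132094649^2 = 42391158275216203514294433201
9^31 = 9 * 9^30 = 9 * 42391158275216203514294433201 = 381520424476945831628649898809

Result: 381520424476945831628649898809
Multiplications needed: 8 (8 lines after 9^1)

9^31 = 381520424476945831628649898809. Using exponentiation by squaring, this requires 8 multiplications. The key idea: if the exponent is even, square the half-power; if odd, multiply by the base once.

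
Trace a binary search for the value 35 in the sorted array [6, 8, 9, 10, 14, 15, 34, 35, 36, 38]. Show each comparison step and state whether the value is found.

Binary search for 35 in [6, 8, 9, 10, 14, 15, 34, 35, 36, 38]:

lo=0, hi=9, mid=4, arr[mid]=14 -> 14 < 35, search right half
lo=5, hi=9, mid=7, arr[mid]=35 -> Found target at index 7!

Binary search finds 35 at index 7 after 2 comparisons. The search repeatedly halves the search space by comparing with the middle element.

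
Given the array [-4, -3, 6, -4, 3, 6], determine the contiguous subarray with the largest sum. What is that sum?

Using Kadane's algorithm on [-4, -3, 6, -4, 3, 6]:

Scanning through the array:
Position 1 (value -3): max_ending_here = -3, max_so_far = -3
Position 2 (value 6): max_ending_here = 6, max_so_far = 6
Position 3 (value -4): max_ending_here = 2, max_so_far = 6
Position 4 (value 3): max_ending_here = 5, max_so_far = 6
Position 5 (value 6): max_ending_here = 11, max_so_far = 11

Maximum subarray: [6, -4, 3, 6]
Maximum sum: 11

The maximum subarray is [6, -4, 3, 6] with sum 11. This subarray runs from index 2 to index 5.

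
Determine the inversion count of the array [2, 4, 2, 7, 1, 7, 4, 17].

Finding inversions in [2, 4, 2, 7, 1, 7, 4, 17]:

(0, 4): arr[0]=2 > arr[4]=1
(1, 2): arr[1]=4 > arr[2]=2
(1, 4): arr[1]=4 > arr[4]=1
(2, 4): arr[2]=2 > arr[4]=1
(3, 4): arr[3]=7 > arr[4]=1
(3, 6): arr[3]=7 > arr[6]=4
(5, 6): arr[5]=7 > arr[6]=4

Total inversions: 7

The array has 7 inversion(s): (0,4), (1,2), (1,4), (2,4), (3,4), (3,6), (5,6). Each pair (i,j) satisfies i < j and arr[i] > arr[j].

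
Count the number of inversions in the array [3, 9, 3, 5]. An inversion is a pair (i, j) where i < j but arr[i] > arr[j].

Finding inversions in [3, 9, 3, 5]:

(1, 2): arr[1]=9 > arr[2]=3
(1, 3): arr[1]=9 > arr[3]=5

Total inversions: 2

The array has 2 inversion(s): (1,2), (1,3). Each pair (i,j) satisfies i < j and arr[i] > arr[j].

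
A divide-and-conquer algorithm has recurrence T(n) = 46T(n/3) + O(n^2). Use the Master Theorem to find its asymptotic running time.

Master Theorem for T(n) = 46T(n/3) + O(n^2):

a = 46, b = 3, c = 2
log_b(a) = log_3(46) = 3.4850

Case 1: c = 2 < log_3(46) = 3.4850
T(n) = O(n^(log_3 46))

For T(n) = 46T(n/3) + O(n^2): log_3(46) = 3.4850. This is Case 1 of the Master Theorem (c < log_b(a), work dominated by leaves), giving O(n^(log_3 46)).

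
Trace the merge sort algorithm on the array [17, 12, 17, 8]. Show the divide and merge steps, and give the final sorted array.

Merge sort trace:

Split: [17, 12, 17, 8] -> [17, 12] and [17, 8]
  Split: [17, 12] -> [17] and [12]
  Merge: [17] + [12] -> [12, 17]
  Split: [17, 8] -> [17] and [8]
  Merge: [17] + [8] -> [8, 17]
Merge: [12, 17] + [8, 17] -> [8, 12, 17, 17]

Final sorted array: [8, 12, 17, 17]

The merge sort proceeds by recursively splitting the array and merging sorted halves.
After all merges, the sorted array is [8, 12, 17, 17].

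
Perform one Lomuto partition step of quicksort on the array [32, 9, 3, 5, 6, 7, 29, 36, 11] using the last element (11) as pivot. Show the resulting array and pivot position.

Lomuto partition with pivot = 11:

Initial array: [32, 9, 3, 5, 6, 7, 29, 36, 11]

arr[0]=32 > 11: no swap
arr[1]=9 <= 11: swap with position 0, array becomes [9, 32, 3, 5, 6, 7, 29, 36, 11]
arr[2]=3 <= 11: swap with position 1, array becomes [9, 3, 32, 5, 6, 7, 29, 36, 11]
arr[3]=5 <= 11: swap with position 2, array becomes [9, 3, 5, 32, 6, 7, 29, 36, 11]
arr[4]=6 <= 11: swap with position 3, array becomes [9, 3, 5, 6, 32, 7, 29, 36, 11]
arr[5]=7 <= 11: swap with position 4, array becomes [9, 3, 5, 6, 7, 32, 29, 36, 11]
arr[6]=29 > 11: no swap
arr[7]=36 > 11: no swap

Place pivot at position 5: [9, 3, 5, 6, 7, 11, 29, 36, 32]
Pivot position: 5

After partitioning with pivot 11, the array becomes [9, 3, 5, 6, 7, 11, 29, 36, 32]. The pivot is placed at index 5. All elements to the left of the pivot are <= 11, and all elements to the right are > 11.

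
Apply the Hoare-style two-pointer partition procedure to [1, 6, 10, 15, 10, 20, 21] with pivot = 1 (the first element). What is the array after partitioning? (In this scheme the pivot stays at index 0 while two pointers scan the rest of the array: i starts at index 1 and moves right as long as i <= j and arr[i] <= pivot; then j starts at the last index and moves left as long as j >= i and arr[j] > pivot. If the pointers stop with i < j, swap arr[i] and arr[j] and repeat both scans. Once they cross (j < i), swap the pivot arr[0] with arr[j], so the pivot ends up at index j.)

Hoare-style two-pointer partition with pivot = 1:

Initial array: [1, 6, 10, 15, 10, 20, 21]

Pointers start at i = 1, j = 6.
i ends at 1, j ends at 0: the pointers have crossed (j < i), so scanning stops.

j = 0, so swapping arr[0] with arr[j] leaves the pivot at position 0: [1, 6, 10, 15, 10, 20, 21]
Pivot position: 0

After partitioning with pivot 1, the array becomes [1, 6, 10, 15, 10, 20, 21]. The pivot is placed at index 0. All elements to the left of the pivot are <= 1, and all elements to the right are > 1.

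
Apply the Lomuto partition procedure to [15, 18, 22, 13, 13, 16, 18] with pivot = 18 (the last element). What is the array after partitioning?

Lomuto partition with pivot = 18:

Initial array: [15, 18, 22, 13, 13, 16, 18]

arr[0]=15 <= 18: swap with position 0, array becomes [15, 18, 22, 13, 13, 16, 18]
arr[1]=18 <= 18: swap with position 1, array becomes [15, 18, 22, 13, 13, 16, 18]
arr[2]=22 > 18: no swap
arr[3]=13 <= 18: swap with position 2, array becomes [15, 18, 13, 22, 13, 16, 18]
arr[4]=13 <= 18: swap with position 3, array becomes [15, 18, 13, 13, 22, 16, 18]
arr[5]=16 <= 18: swap with position 4, array becomes [15, 18, 13, 13, 16, 22, 18]

Place pivot at position 5: [15, 18, 13, 13, 16, 18, 22]
Pivot position: 5

After partitioning with pivot 18, the array becomes [15, 18, 13, 13, 16, 18, 22]. The pivot is placed at index 5. All elements to the left of the pivot are <= 18, and all elements to the right are > 18.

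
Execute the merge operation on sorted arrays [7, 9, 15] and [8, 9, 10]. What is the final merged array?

Merging process:

Compare 7 vs 8: take 7 from left. Merged: [7]
Compare 9 vs 8: take 8 from right. Merged: [7, 8]
Compare 9 vs 9: take 9 from left. Merged: [7, 8, 9]
Compare 15 vs 9: take 9 from right. Merged: [7, 8, 9, 9]
Compare 15 vs 10: take 10 from right. Merged: [7, 8, 9, 9, 10]
Append remaining from left: [15]. Merged: [7, 8, 9, 9, 10, 15]

Final merged array: [7, 8, 9, 9, 10, 15]
Total comparisons: 5

The merged array is [7, 8, 9, 9, 10, 15], requiring 5 comparisons. The merge step runs in O(n) time where n is the total number of elements.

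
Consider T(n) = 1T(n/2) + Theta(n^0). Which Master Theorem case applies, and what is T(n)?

Master Theorem for T(n) = 1T(n/2) + O(n^0):

a = 1, b = 2, c = 0
log_b(a) = log_2(1) = 0.0000

Case 2: c = 0 = log_2(1) = 0.0000
T(n) = O(n^0 log n) = O(log n)

For T(n) = 1T(n/2) + O(n^0): log_2(1) = 0.0000. This is Case 2 of the Master Theorem (c = log_b(a), equal work at all levels), giving O(log n).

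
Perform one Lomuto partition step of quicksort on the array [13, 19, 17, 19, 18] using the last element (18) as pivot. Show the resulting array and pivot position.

Lomuto partition with pivot = 18:

Initial array: [13, 19, 17, 19, 18]

arr[0]=13 <= 18: swap with position 0, array becomes [13, 19, 17, 19, 18]
arr[1]=19 > 18: no swap
arr[2]=17 <= 18: swap with position 1, array becomes [13, 17, 19, 19, 18]
arr[3]=19 > 18: no swap

Place pivot at position 2: [13, 17, 18, 19, 19]
Pivot position: 2

After partitioning with pivot 18, the array becomes [13, 17, 18, 19, 19]. The pivot is placed at index 2. All elements to the left of the pivot are <= 18, and all elements to the right are > 18.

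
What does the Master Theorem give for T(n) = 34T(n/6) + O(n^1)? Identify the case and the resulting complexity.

Master Theorem for T(n) = 34T(n/6) + O(n^1):

a = 34, b = 6, c = 1
log_b(a) = log_6(34) = 1.9681

Case 1: c = 1 < log_6(34) = 1.9681
T(n) = O(n^(log_6 34))

For T(n) = 34T(n/6) + O(n^1): log_6(34) = 1.9681. This is Case 1 of the Master Theorem (c < log_b(a), work dominated by leaves), giving O(n^(log_6 34)).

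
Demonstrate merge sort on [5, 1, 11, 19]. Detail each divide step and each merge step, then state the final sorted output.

Merge sort trace:

Split: [5, 1, 11, 19] -> [5, 1] and [11, 19]
  Split: [5, 1] -> [5] and [1]
  Merge: [5] + [1] -> [1, 5]
  Split: [11, 19] -> [11] and [19]
  Merge: [11] + [19] -> [11, 19]
Merge: [1, 5] + [11, 19] -> [1, 5, 11, 19]

Final sorted array: [1, 5, 11, 19]

The merge sort proceeds by recursively splitting the array and merging sorted halves.
After all merges, the sorted array is [1, 5, 11, 19].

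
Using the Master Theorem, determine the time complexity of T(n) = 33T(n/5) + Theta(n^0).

Master Theorem for T(n) = 33T(n/5) + O(n^0):

a = 33, b = 5, c = 0
log_b(a) = log_5(33) = 2.1725

Case 1: c = 0 < log_5(33) = 2.1725
T(n) = O(n^(log_5 33))

For T(n) = 33T(n/5) + O(n^0): log_5(33) = 2.1725. This is Case 1 of the Master Theorem (c < log_b(a), work dominated by leaves), giving O(n^(log_5 33)).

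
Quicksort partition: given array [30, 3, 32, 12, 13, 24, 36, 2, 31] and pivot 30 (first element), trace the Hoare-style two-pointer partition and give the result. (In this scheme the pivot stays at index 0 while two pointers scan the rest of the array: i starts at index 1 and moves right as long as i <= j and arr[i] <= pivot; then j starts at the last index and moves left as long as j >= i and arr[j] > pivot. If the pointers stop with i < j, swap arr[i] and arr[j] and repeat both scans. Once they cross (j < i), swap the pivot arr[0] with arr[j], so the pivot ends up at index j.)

Hoare-style two-pointer partition with pivot = 30:

Initial array: [30, 3, 32, 12, 13, 24, 36, 2, 31]

Pointers start at i = 1, j = 8.
i stops at index 2 (arr[2]=32 > 30), j stops at index 7 (arr[7]=2 <= 30): swap arr[2] and arr[7], array becomes [30, 3, 2, 12, 13, 24, 36, 32, 31]
i ends at 6, j ends at 5: the pointers have crossed (j < i), so scanning stops.

Swap pivot arr[0] with arr[5] to place pivot at position 5: [24, 3, 2, 12, 13, 30, 36, 32, 31]
Pivot position: 5

After partitioning with pivot 30, the array becomes [24, 3, 2, 12, 13, 30, 36, 32, 31]. The pivot is placed at index 5. All elements to the left of the pivot are <= 30, and all elements to the right are > 30.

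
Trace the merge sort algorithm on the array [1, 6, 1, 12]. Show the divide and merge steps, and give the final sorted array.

Merge sort trace:

Split: [1, 6, 1, 12] -> [1, 6] and [1, 12]
  Split: [1, 6] -> [1] and [6]
  Merge: [1] + [6] -> [1, 6]
  Split: [1, 12] -> [1] and [12]
  Merge: [1] + [12] -> [1, 12]
Merge: [1, 6] + [1, 12] -> [1, 1, 6, 12]

Final sorted array: [1, 1, 6, 12]

The merge sort proceeds by recursively splitting the array and merging sorted halves.
After all merges, the sorted array is [1, 1, 6, 12].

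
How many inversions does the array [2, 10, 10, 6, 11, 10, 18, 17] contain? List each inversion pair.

Finding inversions in [2, 10, 10, 6, 11, 10, 18, 17]:

(1, 3): arr[1]=10 > arr[3]=6
(2, 3): arr[2]=10 > arr[3]=6
(4, 5): arr[4]=11 > arr[5]=10
(6, 7): arr[6]=18 > arr[7]=17

Total inversions: 4

The array has 4 inversion(s): (1,3), (2,3), (4,5), (6,7). Each pair (i,j) satisfies i < j and arr[i] > arr[j].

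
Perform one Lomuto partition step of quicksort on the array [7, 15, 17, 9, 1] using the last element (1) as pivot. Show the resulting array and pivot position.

Lomuto partition with pivot = 1:

Initial array: [7, 15, 17, 9, 1]

arr[0]=7 > 1: no swap
arr[1]=15 > 1: no swap
arr[2]=17 > 1: no swap
arr[3]=9 > 1: no swap

Place pivot at position 0: [1, 15, 17, 9, 7]
Pivot position: 0

After partitioning with pivot 1, the array becomes [1, 15, 17, 9, 7]. The pivot is placed at index 0. All elements to the left of the pivot are <= 1, and all elements to the right are > 1.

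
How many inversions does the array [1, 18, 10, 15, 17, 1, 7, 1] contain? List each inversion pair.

Finding inversions in [1, 18, 10, 15, 17, 1, 7, 1]:

(1, 2): arr[1]=18 > arr[2]=10
(1, 3): arr[1]=18 > arr[3]=15
(1, 4): arr[1]=18 > arr[4]=17
(1, 5): arr[1]=18 > arr[5]=1
(1, 6): arr[1]=18 > arr[6]=7
(1, 7): arr[1]=18 > arr[7]=1
(2, 5): arr[2]=10 > arr[5]=1
(2, 6): arr[2]=10 > arr[6]=7
(2, 7): arr[2]=10 > arr[7]=1
(3, 5): arr[3]=15 > arr[5]=1
(3, 6): arr[3]=15 > arr[6]=7
(3, 7): arr[3]=15 > arr[7]=1
(4, 5): arr[4]=17 > arr[5]=1
(4, 6): arr[4]=17 > arr[6]=7
(4, 7): arr[4]=17 > arr[7]=1
(6, 7): arr[6]=7 > arr[7]=1

Total inversions: 16

The array has 16 inversion(s): (1,2), (1,3), (1,4), (1,5), (1,6), (1,7), (2,5), (2,6), (2,7), (3,5), (3,6), (3,7), (4,5), (4,6), (4,7), (6,7). Each pair (i,j) satisfies i < j and arr[i] > arr[j].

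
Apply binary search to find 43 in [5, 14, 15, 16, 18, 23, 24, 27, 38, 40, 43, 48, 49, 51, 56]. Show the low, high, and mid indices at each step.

Binary search for 43 in [5, 14, 15, 16, 18, 23, 24, 27, 38, 40, 43, 48, 49, 51, 56]:

lo=0, hi=14, mid=7, arr[mid]=27 -> 27 < 43, search right half
lo=8, hi=14, mid=11, arr[mid]=48 -> 48 > 43, search left half
lo=8, hi=10, mid=9, arr[mid]=40 -> 40 < 43, search right half
lo=10, hi=10, mid=10, arr[mid]=43 -> Found target at index 10!

Binary search finds 43 at index 10 after 4 comparisons. The search repeatedly halves the search space by comparing with the middle element.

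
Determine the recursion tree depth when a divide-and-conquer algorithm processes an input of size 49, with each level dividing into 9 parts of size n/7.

For divide and conquer with division factor 7:

Problem sizes at each level:
Level 0: 49
Level 1: 7
Level 2: 1

The root is level 0 and the size-1 base case is level 2 (the tree spans levels 0 through 2, i.e. 3 levels counting the root), so the depth is the number of divisions: log_7(49) = 2

The recursion tree depth is log_7(49) = 2. At each level, the problem size is divided by 7, so it takes 2 divisions to reduce to a base case of size 1. The algorithm makes 9 recursive calls at each level.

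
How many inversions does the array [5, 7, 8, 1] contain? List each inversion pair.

Finding inversions in [5, 7, 8, 1]:

(0, 3): arr[0]=5 > arr[3]=1
(1, 3): arr[1]=7 > arr[3]=1
(2, 3): arr[2]=8 > arr[3]=1

Total inversions: 3

The array has 3 inversion(s): (0,3), (1,3), (2,3). Each pair (i,j) satisfies i < j and arr[i] > arr[j].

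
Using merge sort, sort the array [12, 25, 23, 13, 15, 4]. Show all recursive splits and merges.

Merge sort trace:

Split: [12, 25, 23, 13, 15, 4] -> [12, 25, 23] and [13, 15, 4]
  Split: [12, 25, 23] -> [12] and [25, 23]
    Split: [25, 23] -> [25] and [23]
    Merge: [25] + [23] -> [23, 25]
  Merge: [12] + [23, 25] -> [12, 23, 25]
  Split: [13, 15, 4] -> [13] and [15, 4]
    Split: [15, 4] -> [15] and [4]
    Merge: [15] + [4] -> [4, 15]
  Merge: [13] + [4, 15] -> [4, 13, 15]
Merge: [12, 23, 25] + [4, 13, 15] -> [4, 12, 13, 15, 23, 25]

Final sorted array: [4, 12, 13, 15, 23, 25]

The merge sort proceeds by recursively splitting the array and merging sorted halves.
After all merges, the sorted array is [4, 12, 13, 15, 23, 25].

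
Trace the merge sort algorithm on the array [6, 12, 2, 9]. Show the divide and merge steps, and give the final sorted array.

Merge sort trace:

Split: [6, 12, 2, 9] -> [6, 12] and [2, 9]
  Split: [6, 12] -> [6] and [12]
  Merge: [6] + [12] -> [6, 12]
  Split: [2, 9] -> [2] and [9]
  Merge: [2] + [9] -> [2, 9]
Merge: [6, 12] + [2, 9] -> [2, 6, 9, 12]

Final sorted array: [2, 6, 9, 12]

The merge sort proceeds by recursively splitting the array and merging sorted halves.
After all merges, the sorted array is [2, 6, 9, 12].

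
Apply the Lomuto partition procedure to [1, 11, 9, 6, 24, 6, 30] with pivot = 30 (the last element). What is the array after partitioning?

Lomuto partition with pivot = 30:

Initial array: [1, 11, 9, 6, 24, 6, 30]

arr[0]=1 <= 30: swap with position 0, array becomes [1, 11, 9, 6, 24, 6, 30]
arr[1]=11 <= 30: swap with position 1, array becomes [1, 11, 9, 6, 24, 6, 30]
arr[2]=9 <= 30: swap with position 2, array becomes [1, 11, 9, 6, 24, 6, 30]
arr[3]=6 <= 30: swap with position 3, array becomes [1, 11, 9, 6, 24, 6, 30]
arr[4]=24 <= 30: swap with position 4, array becomes [1, 11, 9, 6, 24, 6, 30]
arr[5]=6 <= 30: swap with position 5, array becomes [1, 11, 9, 6, 24, 6, 30]

Place pivot at position 6: [1, 11, 9, 6, 24, 6, 30]
Pivot position: 6

After partitioning with pivot 30, the array becomes [1, 11, 9, 6, 24, 6, 30]. The pivot is placed at index 6. All elements to the left of the pivot are <= 30, and all elements to the right are > 30.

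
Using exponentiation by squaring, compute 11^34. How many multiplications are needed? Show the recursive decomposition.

Computing 11^34 by squaring (build up from 11^1; each line after the first costs one multiplication):

11^1 = 11
11^2 = (11^1)^2 = 11^2 = 121
11^4 = (11^2)^2 = 121^2 = 14641
11^8 = (11^4)^2 = 14641^2 = 214358881
11^16 = (11^8)^2 = 214358881^2 = 45949729863572161
11^17 = 11 * 11^16 = 11 * 45949729863572161 = 505447028499293771
11^34 = (11^17)^2 = 505447028499293771^2 = 255476698618765889551019445759400441

Result: 255476698618765889551019445759400441
Multiplications needed: 6 (6 lines after 11^1)

11^34 = 255476698618765889551019445759400441. Using exponentiation by squaring, this requires 6 multiplications. The key idea: if the exponent is even, square the half-power; if odd, multiply by the base once.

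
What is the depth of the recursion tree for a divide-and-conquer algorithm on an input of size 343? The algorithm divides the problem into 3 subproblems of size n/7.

For divide and conquer with division factor 7:

Problem sizes at each level:
Level 0: 343
Level 1: 49
Level 2: 7
Level 3: 1

The root is level 0 and the size-1 base case is level 3 (the tree spans levels 0 through 3, i.e. 4 levels counting the root), so the depth is the number of divisions: log_7(343) = 3

The recursion tree depth is log_7(343) = 3. At each level, the problem size is divided by 7, so it takes 3 divisions to reduce to a base case of size 1. The algorithm makes 3 recursive calls at each level.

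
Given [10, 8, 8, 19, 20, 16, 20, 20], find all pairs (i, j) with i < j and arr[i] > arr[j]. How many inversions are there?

Finding inversions in [10, 8, 8, 19, 20, 16, 20, 20]:

(0, 1): arr[0]=10 > arr[1]=8
(0, 2): arr[0]=10 > arr[2]=8
(3, 5): arr[3]=19 > arr[5]=16
(4, 5): arr[4]=20 > arr[5]=16

Total inversions: 4

The array has 4 inversion(s): (0,1), (0,2), (3,5), (4,5). Each pair (i,j) satisfies i < j and arr[i] > arr[j].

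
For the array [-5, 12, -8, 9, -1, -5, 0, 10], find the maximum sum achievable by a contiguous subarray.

Using Kadane's algorithm on [-5, 12, -8, 9, -1, -5, 0, 10]:

Scanning through the array:
Position 1 (value 12): max_ending_here = 12, max_so_far = 12
Position 2 (value -8): max_ending_here = 4, max_so_far = 12
Position 3 (value 9): max_ending_here = 13, max_so_far = 13
Position 4 (value -1): max_ending_here = 12, max_so_far = 13
Position 5 (value -5): max_ending_here = 7, max_so_far = 13
Position 6 (value 0): max_ending_here = 7, max_so_far = 13
Position 7 (value 10): max_ending_here = 17, max_so_far = 17

Maximum subarray: [12, -8, 9, -1, -5, 0, 10]
Maximum sum: 17

The maximum subarray is [12, -8, 9, -1, -5, 0, 10] with sum 17. This subarray runs from index 1 to index 7.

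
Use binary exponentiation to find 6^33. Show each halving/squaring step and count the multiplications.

Computing 6^33 by squaring (build up from 6^1; each line after the first costs one multiplication):

6^1 = 6
6^2 = (6^1)^2 = 6^2 = 36
6^4 = (6^2)^2 = 36^2 = 1296
6^8 = (6^4)^2 = 1296^2 = 1679616
6^16 = (6^8)^2 = 1679616^2 = 2821109907456
6^32 = (6^16)^2 = 2821109907456^2 = 7958661109946400884391936
6^33 = 6 * 6^32 = 6 * 7958661109946400884391936 = 47751966659678405306351616

Result: 47751966659678405306351616
Multiplications needed: 6 (6 lines after 6^1)

6^33 = 47751966659678405306351616. Using exponentiation by squaring, this requires 6 multiplications. The key idea: if the exponent is even, square the half-power; if odd, multiply by the base once.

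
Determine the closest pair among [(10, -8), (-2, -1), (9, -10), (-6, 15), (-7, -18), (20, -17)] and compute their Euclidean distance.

Computing all pairwise distances among 6 points:

d((10, -8), (-2, -1)) = 13.8924
d((10, -8), (9, -10)) = 2.2361 <-- minimum
d((10, -8), (-6, 15)) = 28.0179
d((10, -8), (-7, -18)) = 19.7231
d((10, -8), (20, -17)) = 13.4536
d((-2, -1), (9, -10)) = 14.2127
d((-2, -1), (-6, 15)) = 16.4924
d((-2, -1), (-7, -18)) = 17.72
d((-2, -1), (20, -17)) = 27.2029
d((9, -10), (-6, 15)) = 29.1548
d((9, -10), (-7, -18)) = 17.8885
d((9, -10), (20, -17)) = 13.0384
d((-6, 15), (-7, -18)) = 33.0151
d((-6, 15), (20, -17)) = 41.2311
d((-7, -18), (20, -17)) = 27.0185

Closest pair: (10, -8) and (9, -10) with distance 2.2361

The closest pair is (10, -8) and (9, -10) with Euclidean distance 2.2361. For 6 points, brute-force pairwise comparison is shown above. For large n, the divide-and-conquer algorithm (sort by x, recurse on halves, check the dividing strip) achieves O(n log n).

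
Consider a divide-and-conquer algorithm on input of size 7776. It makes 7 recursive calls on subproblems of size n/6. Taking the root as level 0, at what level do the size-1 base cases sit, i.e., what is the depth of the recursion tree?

For divide and conquer with division factor 6:

Problem sizes at each level:
Level 0: 7776
Level 1: 1296
Level 2: 216
Level 3: 36
Level 4: 6
Level 5: 1

The root is level 0 and the size-1 base case is level 5 (the tree spans levels 0 through 5, i.e. 6 levels counting the root), so the depth is the number of divisions: log_6(7776) = 5

The recursion tree depth is log_6(7776) = 5. At each level, the problem size is divided by 6, so it takes 5 divisions to reduce to a base case of size 1. The algorithm makes 7 recursive calls at each level.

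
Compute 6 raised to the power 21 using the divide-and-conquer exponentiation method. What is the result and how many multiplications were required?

Computing 6^21 by squaring (build up from 6^1; each line after the first costs one multiplication):

6^1 = 6
6^2 = (6^1)^2 = 6^2 = 36
6^4 = (6^2)^2 = 36^2 = 1296
6^5 = 6 * 6^4 = 6 * 1296 = 7776
6^10 = (6^5)^2 = 7776^2 = 60466176
6^20 = (6^10)^2 = 60466176^2 = 3656158440062976
6^21 = 6 * 6^20 = 6 * 3656158440062976 = 21936950640377856

Result: 21936950640377856
Multiplications needed: 6 (6 lines after 6^1)

6^21 = 21936950640377856. Using exponentiation by squaring, this requires 6 multiplications. The key idea: if the exponent is even, square the half-power; if odd, multiply by the base once.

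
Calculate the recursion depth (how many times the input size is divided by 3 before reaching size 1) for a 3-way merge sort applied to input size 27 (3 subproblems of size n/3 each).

For divide and conquer with division factor 3:

Problem sizes at each level:
Level 0: 27
Level 1: 9
Level 2: 3
Level 3: 1

The root is level 0 and the size-1 base case is level 3 (the tree spans levels 0 through 3, i.e. 4 levels counting the root), so the depth is the number of divisions: log_3(27) = 3

The recursion tree depth is log_3(27) = 3. At each level, the problem size is divided by 3, so it takes 3 divisions to reduce to a base case of size 1. The algorithm makes 3 recursive calls at each level.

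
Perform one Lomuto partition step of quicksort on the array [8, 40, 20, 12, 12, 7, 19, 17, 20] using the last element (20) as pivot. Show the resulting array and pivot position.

Lomuto partition with pivot = 20:

Initial array: [8, 40, 20, 12, 12, 7, 19, 17, 20]

arr[0]=8 <= 20: swap with position 0, array becomes [8, 40, 20, 12, 12, 7, 19, 17, 20]
arr[1]=40 > 20: no swap
arr[2]=20 <= 20: swap with position 1, array becomes [8, 20, 40, 12, 12, 7, 19, 17, 20]
arr[3]=12 <= 20: swap with position 2, array becomes [8, 20, 12, 40, 12, 7, 19, 17, 20]
arr[4]=12 <= 20: swap with position 3, array becomes [8, 20, 12, 12, 40, 7, 19, 17, 20]
arr[5]=7 <= 20: swap with position 4, array becomes [8, 20, 12, 12, 7, 40, 19, 17, 20]
arr[6]=19 <= 20: swap with position 5, array becomes [8, 20, 12, 12, 7, 19, 40, 17, 20]
arr[7]=17 <= 20: swap with position 6, array becomes [8, 20, 12, 12, 7, 19, 17, 40, 20]

Place pivot at position 7: [8, 20, 12, 12, 7, 19, 17, 20, 40]
Pivot position: 7

After partitioning with pivot 20, the array becomes [8, 20, 12, 12, 7, 19, 17, 20, 40]. The pivot is placed at index 7. All elements to the left of the pivot are <= 20, and all elements to the right are > 20.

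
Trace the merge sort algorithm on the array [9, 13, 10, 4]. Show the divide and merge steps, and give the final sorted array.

Merge sort trace:

Split: [9, 13, 10, 4] -> [9, 13] and [10, 4]
  Split: [9, 13] -> [9] and [13]
  Merge: [9] + [13] -> [9, 13]
  Split: [10, 4] -> [10] and [4]
  Merge: [10] + [4] -> [4, 10]
Merge: [9, 13] + [4, 10] -> [4, 9, 10, 13]

Final sorted array: [4, 9, 10, 13]

The merge sort proceeds by recursively splitting the array and merging sorted halves.
After all merges, the sorted array is [4, 9, 10, 13].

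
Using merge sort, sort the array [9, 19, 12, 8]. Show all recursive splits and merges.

Merge sort trace:

Split: [9, 19, 12, 8] -> [9, 19] and [12, 8]
  Split: [9, 19] -> [9] and [19]
  Merge: [9] + [19] -> [9, 19]
  Split: [12, 8] -> [12] and [8]
  Merge: [12] + [8] -> [8, 12]
Merge: [9, 19] + [8, 12] -> [8, 9, 12, 19]

Final sorted array: [8, 9, 12, 19]

The merge sort proceeds by recursively splitting the array and merging sorted halves.
After all merges, the sorted array is [8, 9, 12, 19].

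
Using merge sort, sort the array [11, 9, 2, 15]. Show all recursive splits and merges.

Merge sort trace:

Split: [11, 9, 2, 15] -> [11, 9] and [2, 15]
  Split: [11, 9] -> [11] and [9]
  Merge: [11] + [9] -> [9, 11]
  Split: [2, 15] -> [2] and [15]
  Merge: [2] + [15] -> [2, 15]
Merge: [9, 11] + [2, 15] -> [2, 9, 11, 15]

Final sorted array: [2, 9, 11, 15]

The merge sort proceeds by recursively splitting the array and merging sorted halves.
After all merges, the sorted array is [2, 9, 11, 15].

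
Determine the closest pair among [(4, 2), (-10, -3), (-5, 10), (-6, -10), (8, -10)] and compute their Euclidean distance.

Computing all pairwise distances among 5 points:

d((4, 2), (-10, -3)) = 14.8661
d((4, 2), (-5, 10)) = 12.0416
d((4, 2), (-6, -10)) = 15.6205
d((4, 2), (8, -10)) = 12.6491
d((-10, -3), (-5, 10)) = 13.9284
d((-10, -3), (-6, -10)) = 8.0623 <-- minimum
d((-10, -3), (8, -10)) = 19.3132
d((-5, 10), (-6, -10)) = 20.025
d((-5, 10), (8, -10)) = 23.8537
d((-6, -10), (8, -10)) = 14.0

Closest pair: (-10, -3) and (-6, -10) with distance 8.0623

The closest pair is (-10, -3) and (-6, -10) with Euclidean distance 8.0623. For 5 points, brute-force pairwise comparison is shown above. For large n, the divide-and-conquer algorithm (sort by x, recurse on halves, check the dividing strip) achieves O(n log n).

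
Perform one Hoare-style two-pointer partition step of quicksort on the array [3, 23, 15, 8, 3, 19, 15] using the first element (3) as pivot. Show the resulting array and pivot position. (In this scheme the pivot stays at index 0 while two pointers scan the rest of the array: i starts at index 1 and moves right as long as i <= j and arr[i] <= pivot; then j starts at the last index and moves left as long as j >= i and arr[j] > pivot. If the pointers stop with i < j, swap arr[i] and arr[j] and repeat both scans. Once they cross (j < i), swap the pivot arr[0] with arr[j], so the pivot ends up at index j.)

Hoare-style two-pointer partition with pivot = 3:

Initial array: [3, 23, 15, 8, 3, 19, 15]

Pointers start at i = 1, j = 6.
i stops at index 1 (arr[1]=23 > 3), j stops at index 4 (arr[4]=3 <= 3): swap arr[1] and arr[4], array becomes [3, 3, 15, 8, 23, 19, 15]
i ends at 2, j ends at 1: the pointers have crossed (j < i), so scanning stops.

Swap pivot arr[0] with arr[1] to place pivot at position 1: [3, 3, 15, 8, 23, 19, 15]
Pivot position: 1

After partitioning with pivot 3, the array becomes [3, 3, 15, 8, 23, 19, 15]. The pivot is placed at index 1. All elements to the left of the pivot are <= 3, and all elements to the right are > 3.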